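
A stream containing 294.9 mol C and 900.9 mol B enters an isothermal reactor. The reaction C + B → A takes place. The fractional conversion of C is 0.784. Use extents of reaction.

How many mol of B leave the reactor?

670 mol

C reacted = 0.784 × 294.9 = 231.2 mol; ν_C = −1, so ξ = 231.2/1 = 231.2 mol.
Outlet amounts (n = n₀ + ν ξ):
  C: 294.9 − 1(231.2) = 63.7
  B: 900.9 − 1(231.2) = 669.7
  A: 0 + 1(231.2) = 231.2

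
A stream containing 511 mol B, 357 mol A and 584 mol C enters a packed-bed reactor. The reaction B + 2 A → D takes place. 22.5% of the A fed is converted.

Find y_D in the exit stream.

A reacted = 0.225 × 357 = 80.33 mol; ν_A = −2, so ξ = 80.33/2 = 40.16 mol.
Outlet amounts (n = n₀ + ν ξ):
  B: 511 − 1(40.16) = 470.8
  A: 357 − 2(40.16) = 276.7
  D: 0 + 1(40.16) = 40.16
  C: 584 (inert)
Total out = 1372 mol; y_D = 40.16 / 1372 = 0.02928.

0.0293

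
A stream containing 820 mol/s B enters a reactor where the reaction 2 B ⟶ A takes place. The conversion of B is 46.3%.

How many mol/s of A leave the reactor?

B reacted = 0.463 × 820 = 379.7 mol/s; ν_B = −2, so ξ = 379.7/2 = 189.8 mol/s.
Outlet amounts (n = n₀ + ν ξ):
  B: 820 − 2(189.8) = 440.3
  A: 0 + 1(189.8) = 189.8

190 mol/s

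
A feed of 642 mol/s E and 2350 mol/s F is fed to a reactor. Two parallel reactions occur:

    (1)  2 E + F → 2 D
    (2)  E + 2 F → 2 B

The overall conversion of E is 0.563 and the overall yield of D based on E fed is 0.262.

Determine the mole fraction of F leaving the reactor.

Yield of D: 2ξ₁ / 642 = 0.262 → ξ₁ = 84.1 mol/s.
Conversion of E: 2ξ₁ + 1ξ₂ = 0.563 × 642 = 361.4 → ξ₂ = 193.2 mol/s.
Outlet amounts (n = n₀ + Σ ν·ξ):
  E: 642 − 2(84.1) − 1(193.2) = 280.6
  F: 2350 − 1(84.1) − 2(193.2) = 1879
  D: 0 + 2(84.1) = 168.2
  B: 0 + 2(193.2) = 386.5
Total out = 2715 mol/s; y_F = 1879 / 2715 = 0.6923.

0.692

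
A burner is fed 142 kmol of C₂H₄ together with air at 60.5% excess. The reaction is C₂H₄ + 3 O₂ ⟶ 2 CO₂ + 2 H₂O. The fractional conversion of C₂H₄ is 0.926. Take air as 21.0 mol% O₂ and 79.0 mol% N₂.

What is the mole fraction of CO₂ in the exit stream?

Stoichiometric O₂ = 3 × 142 = 426 kmol; O₂ fed = 426 × 1.605 = 683.7 kmol.
N₂ fed = 683.7 × 79/21 = 2572 kmol.
Fuel reacted = 0.926 × 142 → ξ = 131.5 kmol.
Outlet (n = n₀ + ν ξ):
  C₂H₄: 142 − 1(131.5) = 10.51
  O₂: 683.7 − 3(131.5) = 289.3
  N₂: 2572 (inert)
  CO₂: 0 + 2(131.5) = 263
  H₂O: 0 + 2(131.5) = 263
Total out = 3398 kmol; y_CO₂ = 263 / 3398 = 0.0774.

0.0774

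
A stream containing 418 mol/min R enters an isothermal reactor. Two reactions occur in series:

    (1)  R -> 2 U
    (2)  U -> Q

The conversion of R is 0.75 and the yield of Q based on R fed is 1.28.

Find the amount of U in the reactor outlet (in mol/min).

Conversion of R: R consumed = 1ξ₁ = 0.75 × 418 → ξ₁ = 313.5 mol/min.
Yield of Q: 1ξ₂ / 418 = 1.28 → ξ₂ = 535 mol/min.
Outlet amounts (n = n₀ + Σ ν·ξ):
  R: 418 − 1(313.5) = 104.5
  U: 0 + 2(313.5) − 1(535) = 91.96
  Q: 0 + 1(535) = 535

92 mol/min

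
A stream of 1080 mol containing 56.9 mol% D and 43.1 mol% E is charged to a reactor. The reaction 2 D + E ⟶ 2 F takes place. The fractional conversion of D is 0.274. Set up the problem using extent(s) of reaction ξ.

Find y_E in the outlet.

0.383

D reacted = 0.274 × 614.5 = 168.4 mol; ν_D = −2, so ξ = 168.4/2 = 84.19 mol.
Outlet amounts (n = n₀ + ν ξ):
  D: 614.5 − 2(84.19) = 446.1
  E: 465.5 − 1(84.19) = 381.3
  F: 0 + 2(84.19) = 168.4
Total out = 995.8 mol; y_E = 381.3 / 995.8 = 0.3829.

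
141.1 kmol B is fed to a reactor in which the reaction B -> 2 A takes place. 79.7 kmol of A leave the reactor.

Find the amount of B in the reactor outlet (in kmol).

For A: n = n₀ + 2ξ → 79.7 = 0 + 2ξ, giving ξ = 39.85 kmol.
Outlet amounts (n = n₀ + ν ξ):
  B: 141.1 − 1(39.85) = 101.2
  A: 0 + 2(39.85) = 79.7

101 kmol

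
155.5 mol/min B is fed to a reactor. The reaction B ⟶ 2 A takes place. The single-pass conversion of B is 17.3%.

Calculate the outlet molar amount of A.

53.8 mol/min

B reacted = 0.173 × 155.5 = 26.9 mol/min; ν_B = −1, so ξ = 26.9/1 = 26.9 mol/min.
Outlet amounts (n = n₀ + ν ξ):
  B: 155.5 − 1(26.9) = 128.6
  A: 0 + 2(26.9) = 53.8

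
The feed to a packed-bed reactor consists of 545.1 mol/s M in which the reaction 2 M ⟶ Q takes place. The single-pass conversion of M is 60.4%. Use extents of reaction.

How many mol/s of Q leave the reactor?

165 mol/s

M reacted = 0.604 × 545.1 = 329.2 mol/s; ν_M = −2, so ξ = 329.2/2 = 164.6 mol/s.
Outlet amounts (n = n₀ + ν ξ):
  M: 545.1 − 2(164.6) = 215.9
  Q: 0 + 1(164.6) = 164.6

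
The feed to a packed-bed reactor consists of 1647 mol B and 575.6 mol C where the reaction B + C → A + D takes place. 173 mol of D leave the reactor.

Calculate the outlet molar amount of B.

1470 mol

For D: n = n₀ + 1ξ → 173 = 0 + 1ξ, giving ξ = 173 mol.
Outlet amounts (n = n₀ + ν ξ):
  B: 1647 − 1(173) = 1474
  C: 575.6 − 1(173) = 402.6
  A: 0 + 1(173) = 173
  D: 0 + 1(173) = 173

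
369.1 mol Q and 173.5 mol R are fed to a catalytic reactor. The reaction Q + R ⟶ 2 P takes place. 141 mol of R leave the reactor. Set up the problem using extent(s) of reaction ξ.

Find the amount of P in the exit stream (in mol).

For R: n = n₀ − 1ξ → 141 = 173.5 − 1ξ, giving ξ = 32.5 mol.
Outlet amounts (n = n₀ + ν ξ):
  Q: 369.1 − 1(32.5) = 336.6
  R: 173.5 − 1(32.5) = 141
  P: 0 + 2(32.5) = 65

65 mol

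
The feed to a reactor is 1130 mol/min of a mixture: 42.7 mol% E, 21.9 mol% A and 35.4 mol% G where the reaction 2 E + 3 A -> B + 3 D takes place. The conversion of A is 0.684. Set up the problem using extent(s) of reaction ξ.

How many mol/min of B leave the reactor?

56.4 mol/min

A reacted = 0.684 × 247.5 = 169.3 mol/min; ν_A = −3, so ξ = 169.3/3 = 56.42 mol/min.
Outlet amounts (n = n₀ + ν ξ):
  E: 482.5 − 2(56.42) = 369.7
  A: 247.5 − 3(56.42) = 78.2
  B: 0 + 1(56.42) = 56.42
  D: 0 + 3(56.42) = 169.3
  G: 400 (inert)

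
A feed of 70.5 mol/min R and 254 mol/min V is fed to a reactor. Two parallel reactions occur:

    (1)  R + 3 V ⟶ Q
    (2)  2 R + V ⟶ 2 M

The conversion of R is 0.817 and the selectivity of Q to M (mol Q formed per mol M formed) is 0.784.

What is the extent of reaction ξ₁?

ξ₁ = 25.3 mol/min

Conversion of R: R consumed = 0.817 × 70.5 = 57.6 mol/min = 1ξ₁ + 2ξ₂.
Selectivity: 1ξ₁ / (2ξ₂) = 0.784 → ξ₁ = 1.568 ξ₂.
Substitute: (1·1.568 + 2) ξ₂ = 57.6 → ξ₂ = 16.14 mol/min, ξ₁ = 25.31 mol/min.
Outlet amounts (n = n₀ + Σ ν·ξ):
  R: 70.5 − 1(25.31) − 2(16.14) = 12.9
  V: 254 − 3(25.31) − 1(16.14) = 161.9
  Q: 0 + 1(25.31) = 25.31
  M: 0 + 2(16.14) = 32.29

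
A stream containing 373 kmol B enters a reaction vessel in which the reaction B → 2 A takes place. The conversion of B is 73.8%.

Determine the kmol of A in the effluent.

B reacted = 0.738 × 373 = 275.3 kmol; ν_B = −1, so ξ = 275.3/1 = 275.3 kmol.
Outlet amounts (n = n₀ + ν ξ):
  B: 373 − 1(275.3) = 97.73
  A: 0 + 2(275.3) = 550.5

551 kmol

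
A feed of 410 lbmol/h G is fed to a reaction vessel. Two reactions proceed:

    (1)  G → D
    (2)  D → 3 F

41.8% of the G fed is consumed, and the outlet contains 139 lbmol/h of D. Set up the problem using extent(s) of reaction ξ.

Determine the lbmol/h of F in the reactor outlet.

97.1 lbmol/h

Conversion of G: G consumed = 1ξ₁ = 0.418 × 410 → ξ₁ = 171.4 lbmol/h.
D balance: n_D = 0 + 1ξ₁ − 1ξ₂ = 139 → ξ₂ = (1·171.4 − 139)/1 = 32.38 lbmol/h.
Outlet amounts (n = n₀ + Σ ν·ξ):
  G: 410 − 1(171.4) = 238.6
  D: 0 + 1(171.4) − 1(32.38) = 139
  F: 0 + 3(32.38) = 97.14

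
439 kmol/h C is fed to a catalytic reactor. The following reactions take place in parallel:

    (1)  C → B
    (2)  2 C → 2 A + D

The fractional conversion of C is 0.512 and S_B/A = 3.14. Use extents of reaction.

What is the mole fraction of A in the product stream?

Conversion of C: C consumed = 0.512 × 439 = 224.8 kmol/h = 1ξ₁ + 2ξ₂.
Selectivity: 1ξ₁ / (2ξ₂) = 3.14 → ξ₁ = 6.28 ξ₂.
Substitute: (1·6.28 + 2) ξ₂ = 224.8 → ξ₂ = 27.15 kmol/h, ξ₁ = 170.5 kmol/h.
Outlet amounts (n = n₀ + Σ ν·ξ):
  C: 439 − 1(170.5) − 2(27.15) = 214.2
  B: 0 + 1(170.5) = 170.5
  A: 0 + 2(27.15) = 54.29
  D: 0 + 1(27.15) = 27.15
Total out = 466.1 kmol/h; y_A = 54.29 / 466.1 = 0.1165.

0.116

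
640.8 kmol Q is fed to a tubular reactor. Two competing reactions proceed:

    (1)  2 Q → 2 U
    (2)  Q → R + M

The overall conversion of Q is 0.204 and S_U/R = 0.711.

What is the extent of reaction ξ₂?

ξ₂ = 76.4 kmol

Conversion of Q: Q consumed = 0.204 × 640.8 = 130.7 kmol = 2ξ₁ + 1ξ₂.
Selectivity: 2ξ₁ / (1ξ₂) = 0.711 → ξ₁ = 0.3555 ξ₂.
Substitute: (2·0.3555 + 1) ξ₂ = 130.7 → ξ₂ = 76.4 kmol, ξ₁ = 27.16 kmol.
Outlet amounts (n = n₀ + Σ ν·ξ):
  Q: 640.8 − 2(27.16) − 1(76.4) = 510.1
  U: 0 + 2(27.16) = 54.32
  R: 0 + 1(76.4) = 76.4
  M: 0 + 1(76.4) = 76.4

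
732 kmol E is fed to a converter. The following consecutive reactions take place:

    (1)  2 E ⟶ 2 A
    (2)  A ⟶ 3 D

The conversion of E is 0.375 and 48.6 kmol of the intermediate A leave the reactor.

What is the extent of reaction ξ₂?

Conversion of E: E consumed = 2ξ₁ = 0.375 × 732 → ξ₁ = 137.2 kmol.
A balance: n_A = 0 + 2ξ₁ − 1ξ₂ = 48.6 → ξ₂ = (2·137.2 − 48.6)/1 = 225.9 kmol.
Outlet amounts (n = n₀ + Σ ν·ξ):
  E: 732 − 2(137.2) = 457.5
  A: 0 + 2(137.2) − 1(225.9) = 48.6
  D: 0 + 3(225.9) = 677.7

ξ₂ = 226 kmol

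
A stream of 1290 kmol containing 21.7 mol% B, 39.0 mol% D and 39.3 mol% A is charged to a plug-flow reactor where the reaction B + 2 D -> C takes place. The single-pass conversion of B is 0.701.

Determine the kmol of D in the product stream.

B reacted = 0.701 × 279.9 = 196.2 kmol; ν_B = −1, so ξ = 196.2/1 = 196.2 kmol.
Outlet amounts (n = n₀ + ν ξ):
  B: 279.9 − 1(196.2) = 83.7
  D: 503.1 − 2(196.2) = 110.6
  C: 0 + 1(196.2) = 196.2
  A: 507 (inert)

111 kmol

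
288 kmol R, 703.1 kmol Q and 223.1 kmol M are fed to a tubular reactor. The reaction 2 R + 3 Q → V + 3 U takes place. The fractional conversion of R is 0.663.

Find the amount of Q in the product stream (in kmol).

417 kmol

R reacted = 0.663 × 288 = 190.9 kmol; ν_R = −2, so ξ = 190.9/2 = 95.47 kmol.
Outlet amounts (n = n₀ + ν ξ):
  R: 288 − 2(95.47) = 97.06
  Q: 703.1 − 3(95.47) = 416.7
  V: 0 + 1(95.47) = 95.47
  U: 0 + 3(95.47) = 286.4
  M: 223.1 (inert)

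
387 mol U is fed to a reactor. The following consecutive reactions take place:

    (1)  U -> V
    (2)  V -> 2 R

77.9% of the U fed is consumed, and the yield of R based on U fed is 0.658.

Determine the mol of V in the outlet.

Conversion of U: U consumed = 1ξ₁ = 0.779 × 387 → ξ₁ = 301.5 mol.
Yield of R: 2ξ₂ / 387 = 0.658 → ξ₂ = 127.3 mol.
Outlet amounts (n = n₀ + Σ ν·ξ):
  U: 387 − 1(301.5) = 85.53
  V: 0 + 1(301.5) − 1(127.3) = 174.2
  R: 0 + 2(127.3) = 254.6

174 mol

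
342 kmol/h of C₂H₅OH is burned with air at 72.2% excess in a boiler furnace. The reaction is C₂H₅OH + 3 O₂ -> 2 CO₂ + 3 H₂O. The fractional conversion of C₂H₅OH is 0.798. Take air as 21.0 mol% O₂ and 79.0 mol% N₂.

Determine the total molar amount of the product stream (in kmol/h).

9030 kmol/h

Stoichiometric O₂ = 3 × 342 = 1026 kmol/h; O₂ fed = 1026 × 1.722 = 1767 kmol/h.
N₂ fed = 1767 × 79/21 = 6646 kmol/h.
Fuel reacted = 0.798 × 342 → ξ = 272.9 kmol/h.
Outlet (n = n₀ + ν ξ):
  C₂H₅OH: 342 − 1(272.9) = 69.08
  O₂: 1767 − 3(272.9) = 948
  N₂: 6646 (inert)
  CO₂: 0 + 2(272.9) = 545.8
  H₂O: 0 + 3(272.9) = 818.7
Total out = 69.08 + 948 + 6646 + 545.8 + 818.7 = 9028 kmol/h.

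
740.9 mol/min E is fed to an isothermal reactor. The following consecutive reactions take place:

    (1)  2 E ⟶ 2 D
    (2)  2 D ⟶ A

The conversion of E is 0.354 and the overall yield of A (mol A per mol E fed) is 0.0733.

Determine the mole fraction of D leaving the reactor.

0.224

Conversion of E: E consumed = 2ξ₁ = 0.354 × 740.9 → ξ₁ = 131.1 mol/min.
Yield of A: 1ξ₂ / 740.9 = 0.0733 → ξ₂ = 54.31 mol/min.
Outlet amounts (n = n₀ + Σ ν·ξ):
  E: 740.9 − 2(131.1) = 478.6
  D: 0 + 2(131.1) − 2(54.31) = 153.7
  A: 0 + 1(54.31) = 54.31
Total out = 686.6 mol/min; y_D = 153.7 / 686.6 = 0.2238.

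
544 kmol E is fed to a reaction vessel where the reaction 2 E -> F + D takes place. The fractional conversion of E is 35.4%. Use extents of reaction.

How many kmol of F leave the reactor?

E reacted = 0.354 × 544 = 192.6 kmol; ν_E = −2, so ξ = 192.6/2 = 96.29 kmol.
Outlet amounts (n = n₀ + ν ξ):
  E: 544 − 2(96.29) = 351.4
  F: 0 + 1(96.29) = 96.29
  D: 0 + 1(96.29) = 96.29

96.3 kmol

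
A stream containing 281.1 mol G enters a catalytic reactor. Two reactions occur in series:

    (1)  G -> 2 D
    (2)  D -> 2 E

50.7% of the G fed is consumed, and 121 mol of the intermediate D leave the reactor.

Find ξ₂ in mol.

Conversion of G: G consumed = 1ξ₁ = 0.507 × 281.1 → ξ₁ = 142.5 mol.
D balance: n_D = 0 + 2ξ₁ − 1ξ₂ = 121 → ξ₂ = (2·142.5 − 121)/1 = 164 mol.
Outlet amounts (n = n₀ + Σ ν·ξ):
  G: 281.1 − 1(142.5) = 138.6
  D: 0 + 2(142.5) − 1(164) = 121
  E: 0 + 2(164) = 328.1

ξ₂ = 164 mol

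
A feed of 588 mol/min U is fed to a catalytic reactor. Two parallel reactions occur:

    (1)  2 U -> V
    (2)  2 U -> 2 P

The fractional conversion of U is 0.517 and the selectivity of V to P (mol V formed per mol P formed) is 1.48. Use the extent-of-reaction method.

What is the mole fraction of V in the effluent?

0.239

Conversion of U: U consumed = 0.517 × 588 = 304 mol/min = 2ξ₁ + 2ξ₂.
Selectivity: 1ξ₁ / (2ξ₂) = 1.48 → ξ₁ = 2.96 ξ₂.
Substitute: (2·2.96 + 2) ξ₂ = 304 → ξ₂ = 38.38 mol/min, ξ₁ = 113.6 mol/min.
Outlet amounts (n = n₀ + Σ ν·ξ):
  U: 588 − 2(113.6) − 2(38.38) = 284
  V: 0 + 1(113.6) = 113.6
  P: 0 + 2(38.38) = 76.77
Total out = 474.4 mol/min; y_V = 113.6 / 474.4 = 0.2395.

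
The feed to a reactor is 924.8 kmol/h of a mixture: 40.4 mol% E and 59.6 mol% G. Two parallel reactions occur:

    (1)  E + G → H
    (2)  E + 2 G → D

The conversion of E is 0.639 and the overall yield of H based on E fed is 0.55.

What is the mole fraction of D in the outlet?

Yield of H: 1ξ₁ / 373.6 = 0.55 → ξ₁ = 205.5 kmol/h.
Conversion of E: 1ξ₁ + 1ξ₂ = 0.639 × 373.6 = 238.7 → ξ₂ = 33.25 kmol/h.
Outlet amounts (n = n₀ + Σ ν·ξ):
  E: 373.6 − 1(205.5) − 1(33.25) = 134.9
  G: 551.2 − 1(205.5) − 2(33.25) = 279.2
  H: 0 + 1(205.5) = 205.5
  D: 0 + 1(33.25) = 33.25
Total out = 652.8 kmol/h; y_D = 33.25 / 652.8 = 0.05094.

0.0509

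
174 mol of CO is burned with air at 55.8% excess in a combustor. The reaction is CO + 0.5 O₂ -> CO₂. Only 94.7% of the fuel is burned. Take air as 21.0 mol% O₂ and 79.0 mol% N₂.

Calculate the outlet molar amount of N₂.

Stoichiometric O₂ = 0.5 × 174 = 87 mol; O₂ fed = 87 × 1.558 = 135.5 mol.
N₂ fed = 135.5 × 79/21 = 509.9 mol.
Fuel reacted = 0.947 × 174 → ξ = 164.8 mol.
Outlet (n = n₀ + ν ξ):
  CO: 174 − 1(164.8) = 9.222
  O₂: 135.5 − 0.5(164.8) = 53.16
  N₂: 509.9 (inert)
  CO₂: 0 + 1(164.8) = 164.8

510 mol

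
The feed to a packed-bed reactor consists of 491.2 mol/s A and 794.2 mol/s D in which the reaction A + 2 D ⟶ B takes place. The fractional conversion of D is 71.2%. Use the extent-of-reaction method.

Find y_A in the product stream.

D reacted = 0.712 × 794.2 = 565.5 mol/s; ν_D = −2, so ξ = 565.5/2 = 282.7 mol/s.
Outlet amounts (n = n₀ + ν ξ):
  A: 491.2 − 1(282.7) = 208.5
  D: 794.2 − 2(282.7) = 228.7
  B: 0 + 1(282.7) = 282.7
Total out = 719.9 mol/s; y_A = 208.5 / 719.9 = 0.2896.

0.29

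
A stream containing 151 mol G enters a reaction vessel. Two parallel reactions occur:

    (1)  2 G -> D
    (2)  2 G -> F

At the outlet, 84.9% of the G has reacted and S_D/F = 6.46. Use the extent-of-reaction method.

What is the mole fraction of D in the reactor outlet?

0.639

Conversion of G: G consumed = 0.849 × 151 = 128.2 mol = 2ξ₁ + 2ξ₂.
Selectivity: 1ξ₁ / (1ξ₂) = 6.46 → ξ₁ = 6.46 ξ₂.
Substitute: (2·6.46 + 2) ξ₂ = 128.2 → ξ₂ = 8.592 mol, ξ₁ = 55.51 mol.
Outlet amounts (n = n₀ + Σ ν·ξ):
  G: 151 − 2(55.51) − 2(8.592) = 22.8
  D: 0 + 1(55.51) = 55.51
  F: 0 + 1(8.592) = 8.592
Total out = 86.9 mol; y_D = 55.51 / 86.9 = 0.6387.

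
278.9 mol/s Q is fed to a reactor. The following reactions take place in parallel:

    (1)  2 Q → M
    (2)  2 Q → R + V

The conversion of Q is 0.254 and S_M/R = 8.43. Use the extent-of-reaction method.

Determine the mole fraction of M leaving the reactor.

Conversion of Q: Q consumed = 0.254 × 278.9 = 70.84 mol/s = 2ξ₁ + 2ξ₂.
Selectivity: 1ξ₁ / (1ξ₂) = 8.43 → ξ₁ = 8.43 ξ₂.
Substitute: (2·8.43 + 2) ξ₂ = 70.84 → ξ₂ = 3.756 mol/s, ξ₁ = 31.66 mol/s.
Outlet amounts (n = n₀ + Σ ν·ξ):
  Q: 278.9 − 2(31.66) − 2(3.756) = 208.1
  M: 0 + 1(31.66) = 31.66
  R: 0 + 1(3.756) = 3.756
  V: 0 + 1(3.756) = 3.756
Total out = 247.2 mol/s; y_M = 31.66 / 247.2 = 0.1281.

0.128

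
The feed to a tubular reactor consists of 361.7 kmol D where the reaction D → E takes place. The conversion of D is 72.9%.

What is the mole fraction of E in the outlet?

D reacted = 0.729 × 361.7 = 263.7 kmol; ν_D = −1, so ξ = 263.7/1 = 263.7 kmol.
Outlet amounts (n = n₀ + ν ξ):
  D: 361.7 − 1(263.7) = 98.02
  E: 0 + 1(263.7) = 263.7
Total out = 361.7 kmol; y_E = 263.7 / 361.7 = 0.729.

0.729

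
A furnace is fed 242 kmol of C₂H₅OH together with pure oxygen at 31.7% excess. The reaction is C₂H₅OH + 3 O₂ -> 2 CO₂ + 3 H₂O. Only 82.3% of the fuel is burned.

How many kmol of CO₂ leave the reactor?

398 kmol

Stoichiometric O₂ = 3 × 242 = 726 kmol; O₂ fed = 726 × 1.317 = 956.1 kmol.
Fuel reacted = 0.823 × 242 → ξ = 199.2 kmol.
Outlet (n = n₀ + ν ξ):
  C₂H₅OH: 242 − 1(199.2) = 42.83
  O₂: 956.1 − 3(199.2) = 358.6
  CO₂: 0 + 2(199.2) = 398.3
  H₂O: 0 + 3(199.2) = 597.5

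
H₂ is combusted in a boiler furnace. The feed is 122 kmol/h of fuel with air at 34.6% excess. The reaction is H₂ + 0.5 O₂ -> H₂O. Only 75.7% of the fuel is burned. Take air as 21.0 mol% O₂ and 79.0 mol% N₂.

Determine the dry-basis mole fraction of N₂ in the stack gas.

Stoichiometric O₂ = 0.5 × 122 = 61 kmol/h; O₂ fed = 61 × 1.346 = 82.11 kmol/h.
N₂ fed = 82.11 × 79/21 = 308.9 kmol/h.
Fuel reacted = 0.757 × 122 → ξ = 92.35 kmol/h.
Outlet (n = n₀ + ν ξ):
  H₂: 122 − 1(92.35) = 29.65
  O₂: 82.11 − 0.5(92.35) = 35.93
  N₂: 308.9 (inert)
  H₂O: 0 + 1(92.35) = 92.35
Dry total = 374.4 kmol/h; y_N₂ (dry) = 308.9 / 374.4 = 0.8249.

0.825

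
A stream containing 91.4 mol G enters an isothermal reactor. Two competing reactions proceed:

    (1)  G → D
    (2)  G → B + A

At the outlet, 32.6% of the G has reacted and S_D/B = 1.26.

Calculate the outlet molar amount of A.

13.2 mol

Conversion of G: G consumed = 0.326 × 91.4 = 29.8 mol = 1ξ₁ + 1ξ₂.
Selectivity: 1ξ₁ / (1ξ₂) = 1.26 → ξ₁ = 1.26 ξ₂.
Substitute: (1·1.26 + 1) ξ₂ = 29.8 → ξ₂ = 13.18 mol, ξ₁ = 16.61 mol.
Outlet amounts (n = n₀ + Σ ν·ξ):
  G: 91.4 − 1(16.61) − 1(13.18) = 61.6
  D: 0 + 1(16.61) = 16.61
  B: 0 + 1(13.18) = 13.18
  A: 0 + 1(13.18) = 13.18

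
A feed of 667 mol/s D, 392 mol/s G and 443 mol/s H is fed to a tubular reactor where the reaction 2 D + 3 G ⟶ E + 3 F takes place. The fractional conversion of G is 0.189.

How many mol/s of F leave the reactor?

G reacted = 0.189 × 392 = 74.09 mol/s; ν_G = −3, so ξ = 74.09/3 = 24.7 mol/s.
Outlet amounts (n = n₀ + ν ξ):
  D: 667 − 2(24.7) = 617.6
  G: 392 − 3(24.7) = 317.9
  E: 0 + 1(24.7) = 24.7
  F: 0 + 3(24.7) = 74.09
  H: 443 (inert)

74.1 mol/s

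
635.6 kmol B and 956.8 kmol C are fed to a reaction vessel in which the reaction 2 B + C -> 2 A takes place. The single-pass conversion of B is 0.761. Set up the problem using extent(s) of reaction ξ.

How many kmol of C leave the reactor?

B reacted = 0.761 × 635.6 = 483.7 kmol; ν_B = −2, so ξ = 483.7/2 = 241.8 kmol.
Outlet amounts (n = n₀ + ν ξ):
  B: 635.6 − 2(241.8) = 151.9
  C: 956.8 − 1(241.8) = 715
  A: 0 + 2(241.8) = 483.7

715 kmol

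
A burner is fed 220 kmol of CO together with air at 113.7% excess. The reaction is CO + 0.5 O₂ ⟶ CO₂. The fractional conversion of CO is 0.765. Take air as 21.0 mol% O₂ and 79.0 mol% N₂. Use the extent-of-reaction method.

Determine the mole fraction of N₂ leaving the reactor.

0.705

Stoichiometric O₂ = 0.5 × 220 = 110 kmol; O₂ fed = 110 × 2.137 = 235.1 kmol.
N₂ fed = 235.1 × 79/21 = 884.3 kmol.
Fuel reacted = 0.765 × 220 → ξ = 168.3 kmol.
Outlet (n = n₀ + ν ξ):
  CO: 220 − 1(168.3) = 51.7
  O₂: 235.1 − 0.5(168.3) = 150.9
  N₂: 884.3 (inert)
  CO₂: 0 + 1(168.3) = 168.3
Total out = 1255 kmol; y_N₂ = 884.3 / 1255 = 0.7045.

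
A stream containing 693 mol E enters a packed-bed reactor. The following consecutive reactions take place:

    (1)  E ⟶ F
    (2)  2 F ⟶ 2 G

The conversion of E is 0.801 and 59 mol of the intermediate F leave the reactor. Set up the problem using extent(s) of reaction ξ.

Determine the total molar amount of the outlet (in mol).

693 mol

Conversion of E: E consumed = 1ξ₁ = 0.801 × 693 → ξ₁ = 555.1 mol.
F balance: n_F = 0 + 1ξ₁ − 2ξ₂ = 59 → ξ₂ = (1·555.1 − 59)/2 = 248 mol.
Outlet amounts (n = n₀ + Σ ν·ξ):
  E: 693 − 1(555.1) = 137.9
  F: 0 + 1(555.1) − 2(248) = 59
  G: 0 + 2(248) = 496.1
Total out = 137.9 + 59 + 496.1 = 693 mol.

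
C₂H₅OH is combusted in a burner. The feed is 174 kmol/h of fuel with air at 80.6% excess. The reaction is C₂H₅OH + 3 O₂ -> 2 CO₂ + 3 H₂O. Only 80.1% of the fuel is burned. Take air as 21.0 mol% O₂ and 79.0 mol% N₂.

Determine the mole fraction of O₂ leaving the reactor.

Stoichiometric O₂ = 3 × 174 = 522 kmol/h; O₂ fed = 522 × 1.806 = 942.7 kmol/h.
N₂ fed = 942.7 × 79/21 = 3546 kmol/h.
Fuel reacted = 0.801 × 174 → ξ = 139.4 kmol/h.
Outlet (n = n₀ + ν ξ):
  C₂H₅OH: 174 − 1(139.4) = 34.63
  O₂: 942.7 − 3(139.4) = 524.6
  N₂: 3546 (inert)
  CO₂: 0 + 2(139.4) = 278.7
  H₂O: 0 + 3(139.4) = 418.1
Total out = 4803 kmol/h; y_O₂ = 524.6 / 4803 = 0.1092.

0.109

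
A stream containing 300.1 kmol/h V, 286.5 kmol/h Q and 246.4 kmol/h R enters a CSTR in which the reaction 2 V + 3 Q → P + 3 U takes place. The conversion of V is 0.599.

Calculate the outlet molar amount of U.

270 kmol/h

V reacted = 0.599 × 300.1 = 179.8 kmol/h; ν_V = −2, so ξ = 179.8/2 = 89.88 kmol/h.
Outlet amounts (n = n₀ + ν ξ):
  V: 300.1 − 2(89.88) = 120.3
  Q: 286.5 − 3(89.88) = 16.86
  P: 0 + 1(89.88) = 89.88
  U: 0 + 3(89.88) = 269.6
  R: 246.4 (inert)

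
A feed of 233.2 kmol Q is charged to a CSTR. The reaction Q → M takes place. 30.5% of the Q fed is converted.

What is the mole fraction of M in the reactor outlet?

Q reacted = 0.305 × 233.2 = 71.13 kmol; ν_Q = −1, so ξ = 71.13/1 = 71.13 kmol.
Outlet amounts (n = n₀ + ν ξ):
  Q: 233.2 − 1(71.13) = 162.1
  M: 0 + 1(71.13) = 71.13
Total out = 233.2 kmol; y_M = 71.13 / 233.2 = 0.305.

0.305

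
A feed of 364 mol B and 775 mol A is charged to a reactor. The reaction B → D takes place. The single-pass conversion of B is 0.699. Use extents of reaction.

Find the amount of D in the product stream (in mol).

254 mol

B reacted = 0.699 × 364 = 254.4 mol; ν_B = −1, so ξ = 254.4/1 = 254.4 mol.
Outlet amounts (n = n₀ + ν ξ):
  B: 364 − 1(254.4) = 109.6
  D: 0 + 1(254.4) = 254.4
  A: 775 (inert)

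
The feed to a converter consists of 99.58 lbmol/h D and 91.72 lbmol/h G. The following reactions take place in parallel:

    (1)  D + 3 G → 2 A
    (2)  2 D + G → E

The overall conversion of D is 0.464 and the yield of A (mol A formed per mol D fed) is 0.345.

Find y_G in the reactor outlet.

Yield of A: 2ξ₁ / 99.58 = 0.345 → ξ₁ = 17.18 lbmol/h.
Conversion of D: 1ξ₁ + 2ξ₂ = 0.464 × 99.58 = 46.21 → ξ₂ = 14.51 lbmol/h.
Outlet amounts (n = n₀ + Σ ν·ξ):
  D: 99.58 − 1(17.18) − 2(14.51) = 53.37
  G: 91.72 − 3(17.18) − 1(14.51) = 25.67
  A: 0 + 2(17.18) = 34.36
  E: 0 + 1(14.51) = 14.51
Total out = 127.9 lbmol/h; y_G = 25.67 / 127.9 = 0.2007.

0.201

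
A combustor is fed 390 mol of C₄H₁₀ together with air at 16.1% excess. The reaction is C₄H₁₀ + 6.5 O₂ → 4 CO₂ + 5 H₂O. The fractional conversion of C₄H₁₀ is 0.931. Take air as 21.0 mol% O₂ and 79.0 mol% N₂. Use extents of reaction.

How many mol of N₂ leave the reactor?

Stoichiometric O₂ = 6.5 × 390 = 2535 mol; O₂ fed = 2535 × 1.161 = 2943 mol.
N₂ fed = 2943 × 79/21 = 11070 mol.
Fuel reacted = 0.931 × 390 → ξ = 363.1 mol.
Outlet (n = n₀ + ν ξ):
  C₄H₁₀: 390 − 1(363.1) = 26.91
  O₂: 2943 − 6.5(363.1) = 583.1
  N₂: 11070 (inert)
  CO₂: 0 + 4(363.1) = 1452
  H₂O: 0 + 5(363.1) = 1815

11100 mol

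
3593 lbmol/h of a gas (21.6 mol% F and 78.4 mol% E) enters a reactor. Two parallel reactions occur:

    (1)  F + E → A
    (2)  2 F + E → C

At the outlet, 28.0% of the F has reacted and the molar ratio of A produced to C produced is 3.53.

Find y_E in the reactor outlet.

Conversion of F: F consumed = 0.28 × 776.1 = 217.3 lbmol/h = 1ξ₁ + 2ξ₂.
Selectivity: 1ξ₁ / (1ξ₂) = 3.53 → ξ₁ = 3.53 ξ₂.
Substitute: (1·3.53 + 2) ξ₂ = 217.3 → ξ₂ = 39.3 lbmol/h, ξ₁ = 138.7 lbmol/h.
Outlet amounts (n = n₀ + Σ ν·ξ):
  F: 776.1 − 1(138.7) − 2(39.3) = 558.8
  E: 2817 − 1(138.7) − 1(39.3) = 2639
  A: 0 + 1(138.7) = 138.7
  C: 0 + 1(39.3) = 39.3
Total out = 3376 lbmol/h; y_E = 2639 / 3376 = 0.7817.

0.782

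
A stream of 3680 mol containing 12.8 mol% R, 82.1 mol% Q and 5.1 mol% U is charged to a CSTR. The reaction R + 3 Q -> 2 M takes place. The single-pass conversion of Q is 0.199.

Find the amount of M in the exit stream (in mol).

Q reacted = 0.199 × 3021 = 601.2 mol; ν_Q = −3, so ξ = 601.2/3 = 200.4 mol.
Outlet amounts (n = n₀ + ν ξ):
  R: 471 − 1(200.4) = 270.6
  Q: 3021 − 3(200.4) = 2420
  M: 0 + 2(200.4) = 400.8
  U: 187.7 (inert)

401 mol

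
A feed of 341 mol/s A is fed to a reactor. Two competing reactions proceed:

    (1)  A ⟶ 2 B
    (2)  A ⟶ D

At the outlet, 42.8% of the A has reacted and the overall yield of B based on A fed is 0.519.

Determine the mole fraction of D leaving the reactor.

Yield of B: 2ξ₁ / 341 = 0.519 → ξ₁ = 88.49 mol/s.
Conversion of A: 1ξ₁ + 1ξ₂ = 0.428 × 341 = 145.9 → ξ₂ = 57.46 mol/s.
Outlet amounts (n = n₀ + Σ ν·ξ):
  A: 341 − 1(88.49) − 1(57.46) = 195.1
  B: 0 + 2(88.49) = 177
  D: 0 + 1(57.46) = 57.46
Total out = 429.5 mol/s; y_D = 57.46 / 429.5 = 0.1338.

0.134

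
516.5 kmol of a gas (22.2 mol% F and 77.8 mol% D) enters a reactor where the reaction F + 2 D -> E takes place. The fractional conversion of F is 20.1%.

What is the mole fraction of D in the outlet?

0.756

F reacted = 0.201 × 114.7 = 23.05 kmol; ν_F = −1, so ξ = 23.05/1 = 23.05 kmol.
Outlet amounts (n = n₀ + ν ξ):
  F: 114.7 − 1(23.05) = 91.62
  D: 401.8 − 2(23.05) = 355.7
  E: 0 + 1(23.05) = 23.05
Total out = 470.4 kmol; y_D = 355.7 / 470.4 = 0.7562.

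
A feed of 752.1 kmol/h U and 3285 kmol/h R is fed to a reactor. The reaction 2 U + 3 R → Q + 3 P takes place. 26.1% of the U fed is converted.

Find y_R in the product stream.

U reacted = 0.261 × 752.1 = 196.3 kmol/h; ν_U = −2, so ξ = 196.3/2 = 98.15 kmol/h.
Outlet amounts (n = n₀ + ν ξ):
  U: 752.1 − 2(98.15) = 555.8
  R: 3285 − 3(98.15) = 2991
  Q: 0 + 1(98.15) = 98.15
  P: 0 + 3(98.15) = 294.4
Total out = 3939 kmol/h; y_R = 2991 / 3939 = 0.7592.

0.759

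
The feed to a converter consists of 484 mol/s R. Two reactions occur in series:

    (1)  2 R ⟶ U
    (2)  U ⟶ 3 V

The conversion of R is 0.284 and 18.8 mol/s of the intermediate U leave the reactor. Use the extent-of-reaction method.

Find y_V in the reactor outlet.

0.291

Conversion of R: R consumed = 2ξ₁ = 0.284 × 484 → ξ₁ = 68.73 mol/s.
U balance: n_U = 0 + 1ξ₁ − 1ξ₂ = 18.8 → ξ₂ = (1·68.73 − 18.8)/1 = 49.93 mol/s.
Outlet amounts (n = n₀ + Σ ν·ξ):
  R: 484 − 2(68.73) = 346.5
  U: 0 + 1(68.73) − 1(49.93) = 18.8
  V: 0 + 3(49.93) = 149.8
Total out = 515.1 mol/s; y_V = 149.8 / 515.1 = 0.2908.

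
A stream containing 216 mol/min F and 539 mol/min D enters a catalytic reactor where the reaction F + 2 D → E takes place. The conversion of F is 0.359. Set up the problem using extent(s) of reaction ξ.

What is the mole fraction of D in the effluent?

0.64

F reacted = 0.359 × 216 = 77.54 mol/min; ν_F = −1, so ξ = 77.54/1 = 77.54 mol/min.
Outlet amounts (n = n₀ + ν ξ):
  F: 216 − 1(77.54) = 138.5
  D: 539 − 2(77.54) = 383.9
  E: 0 + 1(77.54) = 77.54
Total out = 599.9 mol/min; y_D = 383.9 / 599.9 = 0.6399.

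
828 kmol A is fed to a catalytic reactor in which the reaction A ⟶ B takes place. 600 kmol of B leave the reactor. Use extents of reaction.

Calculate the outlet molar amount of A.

228 kmol

For B: n = n₀ + 1ξ → 600 = 0 + 1ξ, giving ξ = 600 kmol.
Outlet amounts (n = n₀ + ν ξ):
  A: 828 − 1(600) = 228
  B: 0 + 1(600) = 600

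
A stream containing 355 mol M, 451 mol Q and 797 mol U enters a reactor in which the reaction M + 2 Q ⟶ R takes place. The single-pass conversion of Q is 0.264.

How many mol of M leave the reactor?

295 mol

Q reacted = 0.264 × 451 = 119.1 mol; ν_Q = −2, so ξ = 119.1/2 = 59.53 mol.
Outlet amounts (n = n₀ + ν ξ):
  M: 355 − 1(59.53) = 295.5
  Q: 451 − 2(59.53) = 331.9
  R: 0 + 1(59.53) = 59.53
  U: 797 (inert)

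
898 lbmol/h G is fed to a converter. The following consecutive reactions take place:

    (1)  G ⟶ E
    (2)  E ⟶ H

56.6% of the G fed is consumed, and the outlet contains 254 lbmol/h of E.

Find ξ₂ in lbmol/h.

ξ₂ = 254 lbmol/h

Conversion of G: G consumed = 1ξ₁ = 0.566 × 898 → ξ₁ = 508.3 lbmol/h.
E balance: n_E = 0 + 1ξ₁ − 1ξ₂ = 254 → ξ₂ = (1·508.3 − 254)/1 = 254.3 lbmol/h.
Outlet amounts (n = n₀ + Σ ν·ξ):
  G: 898 − 1(508.3) = 389.7
  E: 0 + 1(508.3) − 1(254.3) = 254
  H: 0 + 1(254.3) = 254.3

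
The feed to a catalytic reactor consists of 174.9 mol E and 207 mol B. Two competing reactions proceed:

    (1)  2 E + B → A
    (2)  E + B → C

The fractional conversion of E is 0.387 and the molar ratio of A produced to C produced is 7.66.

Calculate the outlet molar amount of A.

Conversion of E: E consumed = 0.387 × 174.9 = 67.69 mol = 2ξ₁ + 1ξ₂.
Selectivity: 1ξ₁ / (1ξ₂) = 7.66 → ξ₁ = 7.66 ξ₂.
Substitute: (2·7.66 + 1) ξ₂ = 67.69 → ξ₂ = 4.147 mol, ξ₁ = 31.77 mol.
Outlet amounts (n = n₀ + Σ ν·ξ):
  E: 174.9 − 2(31.77) − 1(4.147) = 107.2
  B: 207 − 1(31.77) − 1(4.147) = 171.1
  A: 0 + 1(31.77) = 31.77
  C: 0 + 1(4.147) = 4.147

31.8 mol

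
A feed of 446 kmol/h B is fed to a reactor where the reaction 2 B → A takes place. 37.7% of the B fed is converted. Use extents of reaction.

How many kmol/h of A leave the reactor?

B reacted = 0.377 × 446 = 168.1 kmol/h; ν_B = −2, so ξ = 168.1/2 = 84.07 kmol/h.
Outlet amounts (n = n₀ + ν ξ):
  B: 446 − 2(84.07) = 277.9
  A: 0 + 1(84.07) = 84.07

84.1 kmol/h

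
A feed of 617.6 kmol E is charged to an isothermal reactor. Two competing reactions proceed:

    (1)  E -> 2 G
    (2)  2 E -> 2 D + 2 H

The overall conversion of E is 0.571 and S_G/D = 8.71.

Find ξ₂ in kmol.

ξ₂ = 32.9 kmol

Conversion of E: E consumed = 0.571 × 617.6 = 352.6 kmol = 1ξ₁ + 2ξ₂.
Selectivity: 2ξ₁ / (2ξ₂) = 8.71 → ξ₁ = 8.71 ξ₂.
Substitute: (1·8.71 + 2) ξ₂ = 352.6 → ξ₂ = 32.93 kmol, ξ₁ = 286.8 kmol.
Outlet amounts (n = n₀ + Σ ν·ξ):
  E: 617.6 − 1(286.8) − 2(32.93) = 265
  G: 0 + 2(286.8) = 573.6
  D: 0 + 2(32.93) = 65.85
  H: 0 + 2(32.93) = 65.85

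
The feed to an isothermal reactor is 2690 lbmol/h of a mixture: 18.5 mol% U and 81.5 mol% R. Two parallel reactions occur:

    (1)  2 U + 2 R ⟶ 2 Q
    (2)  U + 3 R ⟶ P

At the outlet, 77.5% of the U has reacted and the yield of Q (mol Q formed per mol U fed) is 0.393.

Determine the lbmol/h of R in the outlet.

1430 lbmol/h

Yield of Q: 2ξ₁ / 497.6 = 0.393 → ξ₁ = 97.79 lbmol/h.
Conversion of U: 2ξ₁ + 1ξ₂ = 0.775 × 497.6 = 385.7 → ξ₂ = 190.1 lbmol/h.
Outlet amounts (n = n₀ + Σ ν·ξ):
  U: 497.6 − 2(97.79) − 1(190.1) = 112
  R: 2192 − 2(97.79) − 3(190.1) = 1426
  Q: 0 + 2(97.79) = 195.6
  P: 0 + 1(190.1) = 190.1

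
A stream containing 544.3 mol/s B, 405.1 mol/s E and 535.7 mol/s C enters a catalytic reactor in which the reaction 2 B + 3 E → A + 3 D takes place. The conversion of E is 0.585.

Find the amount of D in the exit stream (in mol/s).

237 mol/s

E reacted = 0.585 × 405.1 = 237 mol/s; ν_E = −3, so ξ = 237/3 = 78.99 mol/s.
Outlet amounts (n = n₀ + ν ξ):
  B: 544.3 − 2(78.99) = 386.3
  E: 405.1 − 3(78.99) = 168.1
  A: 0 + 1(78.99) = 78.99
  D: 0 + 3(78.99) = 237
  C: 535.7 (inert)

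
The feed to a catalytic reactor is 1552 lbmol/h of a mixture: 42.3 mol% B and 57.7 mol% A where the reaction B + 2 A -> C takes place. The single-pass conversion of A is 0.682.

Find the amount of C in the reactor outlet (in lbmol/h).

305 lbmol/h

A reacted = 0.682 × 895.5 = 610.7 lbmol/h; ν_A = −2, so ξ = 610.7/2 = 305.4 lbmol/h.
Outlet amounts (n = n₀ + ν ξ):
  B: 656.5 − 1(305.4) = 351.1
  A: 895.5 − 2(305.4) = 284.8
  C: 0 + 1(305.4) = 305.4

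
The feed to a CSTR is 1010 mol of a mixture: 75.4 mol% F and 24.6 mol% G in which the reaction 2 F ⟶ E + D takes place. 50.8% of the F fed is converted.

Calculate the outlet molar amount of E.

F reacted = 0.508 × 761.5 = 386.9 mol; ν_F = −2, so ξ = 386.9/2 = 193.4 mol.
Outlet amounts (n = n₀ + ν ξ):
  F: 761.5 − 2(193.4) = 374.7
  E: 0 + 1(193.4) = 193.4
  D: 0 + 1(193.4) = 193.4
  G: 248.5 (inert)

193 mol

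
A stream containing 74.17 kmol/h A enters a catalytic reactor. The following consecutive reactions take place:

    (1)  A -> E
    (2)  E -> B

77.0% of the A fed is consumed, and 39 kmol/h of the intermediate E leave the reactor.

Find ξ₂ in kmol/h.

Conversion of A: A consumed = 1ξ₁ = 0.77 × 74.17 → ξ₁ = 57.11 kmol/h.
E balance: n_E = 0 + 1ξ₁ − 1ξ₂ = 39 → ξ₂ = (1·57.11 − 39)/1 = 18.11 kmol/h.
Outlet amounts (n = n₀ + Σ ν·ξ):
  A: 74.17 − 1(57.11) = 17.06
  E: 0 + 1(57.11) − 1(18.11) = 39
  B: 0 + 1(18.11) = 18.11

ξ₂ = 18.1 kmol/h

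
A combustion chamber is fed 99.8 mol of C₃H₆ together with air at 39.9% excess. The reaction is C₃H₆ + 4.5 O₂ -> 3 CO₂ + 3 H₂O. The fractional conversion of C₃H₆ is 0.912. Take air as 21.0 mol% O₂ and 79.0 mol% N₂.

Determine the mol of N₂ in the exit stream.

2360 mol

Stoichiometric O₂ = 4.5 × 99.8 = 449.1 mol; O₂ fed = 449.1 × 1.399 = 628.3 mol.
N₂ fed = 628.3 × 79/21 = 2364 mol.
Fuel reacted = 0.912 × 99.8 → ξ = 91.02 mol.
Outlet (n = n₀ + ν ξ):
  C₃H₆: 99.8 − 1(91.02) = 8.782
  O₂: 628.3 − 4.5(91.02) = 218.7
  N₂: 2364 (inert)
  CO₂: 0 + 3(91.02) = 273.1
  H₂O: 0 + 3(91.02) = 273.1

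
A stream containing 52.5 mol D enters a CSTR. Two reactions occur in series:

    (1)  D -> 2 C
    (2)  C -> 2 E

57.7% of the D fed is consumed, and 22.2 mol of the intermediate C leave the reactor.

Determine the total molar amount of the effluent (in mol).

Conversion of D: D consumed = 1ξ₁ = 0.577 × 52.5 → ξ₁ = 30.29 mol.
C balance: n_C = 0 + 2ξ₁ − 1ξ₂ = 22.2 → ξ₂ = (2·30.29 − 22.2)/1 = 38.38 mol.
Outlet amounts (n = n₀ + Σ ν·ξ):
  D: 52.5 − 1(30.29) = 22.21
  C: 0 + 2(30.29) − 1(38.38) = 22.2
  E: 0 + 2(38.38) = 76.77
Total out = 22.21 + 22.2 + 76.77 = 121.2 mol.

121 mol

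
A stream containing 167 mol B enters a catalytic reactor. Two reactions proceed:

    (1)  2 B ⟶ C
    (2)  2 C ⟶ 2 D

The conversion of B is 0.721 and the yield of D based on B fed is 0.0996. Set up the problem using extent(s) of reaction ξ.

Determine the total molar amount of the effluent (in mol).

107 mol

Conversion of B: B consumed = 2ξ₁ = 0.721 × 167 → ξ₁ = 60.2 mol.
Yield of D: 2ξ₂ / 167 = 0.0996 → ξ₂ = 8.317 mol.
Outlet amounts (n = n₀ + Σ ν·ξ):
  B: 167 − 2(60.2) = 46.59
  C: 0 + 1(60.2) − 2(8.317) = 43.57
  D: 0 + 2(8.317) = 16.63
Total out = 46.59 + 43.57 + 16.63 = 106.8 mol.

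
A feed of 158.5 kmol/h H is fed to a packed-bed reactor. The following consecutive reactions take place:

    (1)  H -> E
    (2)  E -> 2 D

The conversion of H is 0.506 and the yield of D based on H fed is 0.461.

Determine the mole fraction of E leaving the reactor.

Conversion of H: H consumed = 1ξ₁ = 0.506 × 158.5 → ξ₁ = 80.2 kmol/h.
Yield of D: 2ξ₂ / 158.5 = 0.461 → ξ₂ = 36.53 kmol/h.
Outlet amounts (n = n₀ + Σ ν·ξ):
  H: 158.5 − 1(80.2) = 78.3
  E: 0 + 1(80.2) − 1(36.53) = 43.67
  D: 0 + 2(36.53) = 73.07
Total out = 195 kmol/h; y_E = 43.67 / 195 = 0.2239.

0.224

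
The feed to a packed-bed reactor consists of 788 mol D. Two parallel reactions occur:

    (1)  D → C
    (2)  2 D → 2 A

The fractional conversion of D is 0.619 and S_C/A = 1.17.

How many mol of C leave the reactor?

263 mol

Conversion of D: D consumed = 0.619 × 788 = 487.8 mol = 1ξ₁ + 2ξ₂.
Selectivity: 1ξ₁ / (2ξ₂) = 1.17 → ξ₁ = 2.34 ξ₂.
Substitute: (1·2.34 + 2) ξ₂ = 487.8 → ξ₂ = 112.4 mol, ξ₁ = 263 mol.
Outlet amounts (n = n₀ + Σ ν·ξ):
  D: 788 − 1(263) − 2(112.4) = 300.2
  C: 0 + 1(263) = 263
  A: 0 + 2(112.4) = 224.8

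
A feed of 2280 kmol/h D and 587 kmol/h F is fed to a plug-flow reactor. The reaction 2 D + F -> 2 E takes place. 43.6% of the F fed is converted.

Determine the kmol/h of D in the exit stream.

F reacted = 0.436 × 587 = 255.9 kmol/h; ν_F = −1, so ξ = 255.9/1 = 255.9 kmol/h.
Outlet amounts (n = n₀ + ν ξ):
  D: 2280 − 2(255.9) = 1768
  F: 587 − 1(255.9) = 331.1
  E: 0 + 2(255.9) = 511.9

1770 kmol/h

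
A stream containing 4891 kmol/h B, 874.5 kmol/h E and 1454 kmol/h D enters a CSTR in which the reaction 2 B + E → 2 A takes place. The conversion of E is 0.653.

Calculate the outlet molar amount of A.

1140 kmol/h

E reacted = 0.653 × 874.5 = 571 kmol/h; ν_E = −1, so ξ = 571/1 = 571 kmol/h.
Outlet amounts (n = n₀ + ν ξ):
  B: 4891 − 2(571) = 3749
  E: 874.5 − 1(571) = 303.5
  A: 0 + 2(571) = 1142
  D: 1454 (inert)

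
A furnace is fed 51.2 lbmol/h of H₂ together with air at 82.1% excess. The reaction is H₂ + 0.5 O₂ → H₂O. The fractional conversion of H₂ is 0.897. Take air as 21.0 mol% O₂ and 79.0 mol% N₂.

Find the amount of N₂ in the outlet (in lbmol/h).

175 lbmol/h

Stoichiometric O₂ = 0.5 × 51.2 = 25.6 lbmol/h; O₂ fed = 25.6 × 1.821 = 46.62 lbmol/h.
N₂ fed = 46.62 × 79/21 = 175.4 lbmol/h.
Fuel reacted = 0.897 × 51.2 → ξ = 45.93 lbmol/h.
Outlet (n = n₀ + ν ξ):
  H₂: 51.2 − 1(45.93) = 5.274
  O₂: 46.62 − 0.5(45.93) = 23.65
  N₂: 175.4 (inert)
  H₂O: 0 + 1(45.93) = 45.93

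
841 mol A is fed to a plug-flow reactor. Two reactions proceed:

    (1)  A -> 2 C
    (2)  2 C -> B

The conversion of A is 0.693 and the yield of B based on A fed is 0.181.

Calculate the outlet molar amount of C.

861 mol

Conversion of A: A consumed = 1ξ₁ = 0.693 × 841 → ξ₁ = 582.8 mol.
Yield of B: 1ξ₂ / 841 = 0.181 → ξ₂ = 152.2 mol.
Outlet amounts (n = n₀ + Σ ν·ξ):
  A: 841 − 1(582.8) = 258.2
  C: 0 + 2(582.8) − 2(152.2) = 861.2
  B: 0 + 1(152.2) = 152.2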